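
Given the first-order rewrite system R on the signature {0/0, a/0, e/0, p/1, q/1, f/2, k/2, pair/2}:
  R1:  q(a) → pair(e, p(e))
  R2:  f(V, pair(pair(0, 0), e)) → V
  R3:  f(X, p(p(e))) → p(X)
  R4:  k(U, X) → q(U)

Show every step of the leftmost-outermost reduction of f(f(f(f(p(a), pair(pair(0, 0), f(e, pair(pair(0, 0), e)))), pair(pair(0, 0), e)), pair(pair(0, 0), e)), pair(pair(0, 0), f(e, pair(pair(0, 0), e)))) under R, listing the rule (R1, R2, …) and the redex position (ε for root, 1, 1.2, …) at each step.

1. f(f(f(f(p(a), pair(pair(0, 0), f(e, pair(pair(0, 0), e)))), pair(pair(0, 0), e)), pair(pair(0, 0), e)), pair(pair(0, 0), f(e, pair(pair(0, 0), e))))  →  f(f(f(p(a), pair(pair(0, 0), f(e, pair(pair(0, 0), e)))), pair(pair(0, 0), e)), pair(pair(0, 0), f(e, pair(pair(0, 0), e))))   [R2 at 1]
2. f(f(f(p(a), pair(pair(0, 0), f(e, pair(pair(0, 0), e)))), pair(pair(0, 0), e)), pair(pair(0, 0), f(e, pair(pair(0, 0), e))))  →  f(f(p(a), pair(pair(0, 0), f(e, pair(pair(0, 0), e)))), pair(pair(0, 0), f(e, pair(pair(0, 0), e))))   [R2 at 1]
3. f(f(p(a), pair(pair(0, 0), f(e, pair(pair(0, 0), e)))), pair(pair(0, 0), f(e, pair(pair(0, 0), e))))  →  f(f(p(a), pair(pair(0, 0), e)), pair(pair(0, 0), f(e, pair(pair(0, 0), e))))   [R2 at 1.2.2]
4. f(f(p(a), pair(pair(0, 0), e)), pair(pair(0, 0), f(e, pair(pair(0, 0), e))))  →  f(p(a), pair(pair(0, 0), f(e, pair(pair(0, 0), e))))   [R2 at 1]
5. f(p(a), pair(pair(0, 0), f(e, pair(pair(0, 0), e))))  →  f(p(a), pair(pair(0, 0), e))   [R2 at 2.2]
6. f(p(a), pair(pair(0, 0), e))  →  p(a)   [R2 at ε]

p(a)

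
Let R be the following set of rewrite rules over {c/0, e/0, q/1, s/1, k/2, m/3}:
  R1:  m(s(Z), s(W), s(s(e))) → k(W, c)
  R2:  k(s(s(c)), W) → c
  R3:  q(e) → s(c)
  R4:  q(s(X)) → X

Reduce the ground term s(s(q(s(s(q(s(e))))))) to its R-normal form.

1. s(s(q(s(s(q(s(e)))))))  →  s(s(s(q(s(e)))))   [R4 at 1.1]
2. s(s(s(q(s(e)))))  →  s(s(s(e)))   [R4 at 1.1.1]

s(s(s(e)))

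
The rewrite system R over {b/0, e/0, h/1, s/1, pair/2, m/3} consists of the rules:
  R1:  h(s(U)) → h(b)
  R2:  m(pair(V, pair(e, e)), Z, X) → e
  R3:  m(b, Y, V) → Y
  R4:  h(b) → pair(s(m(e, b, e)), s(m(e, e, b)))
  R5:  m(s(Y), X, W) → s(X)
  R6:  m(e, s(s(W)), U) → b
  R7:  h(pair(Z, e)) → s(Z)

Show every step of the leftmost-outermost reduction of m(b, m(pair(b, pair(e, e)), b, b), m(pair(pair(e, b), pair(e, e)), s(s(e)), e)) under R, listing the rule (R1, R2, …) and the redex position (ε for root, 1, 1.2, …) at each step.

1. m(b, m(pair(b, pair(e, e)), b, b), m(pair(pair(e, b), pair(e, e)), s(s(e)), e))  →  m(pair(b, pair(e, e)), b, b)   [R3 at ε]
2. m(pair(b, pair(e, e)), b, b)  →  e   [R2 at ε]

e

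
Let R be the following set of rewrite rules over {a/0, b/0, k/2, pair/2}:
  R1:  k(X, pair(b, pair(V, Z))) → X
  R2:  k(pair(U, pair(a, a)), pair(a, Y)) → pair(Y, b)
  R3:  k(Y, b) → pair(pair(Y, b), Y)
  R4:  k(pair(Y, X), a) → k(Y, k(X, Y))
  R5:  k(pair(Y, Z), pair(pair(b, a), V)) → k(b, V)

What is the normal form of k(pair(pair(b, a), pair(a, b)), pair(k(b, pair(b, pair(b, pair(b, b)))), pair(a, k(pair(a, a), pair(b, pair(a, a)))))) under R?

1. k(pair(pair(b, a), pair(a, b)), pair(k(b, pair(b, pair(b, pair(b, b)))), pair(a, k(pair(a, a), pair(b, pair(a, a))))))  →  k(pair(pair(b, a), pair(a, b)), pair(b, pair(a, k(pair(a, a), pair(b, pair(a, a))))))   [R1 at 2.1]
2. k(pair(pair(b, a), pair(a, b)), pair(b, pair(a, k(pair(a, a), pair(b, pair(a, a))))))  →  pair(pair(b, a), pair(a, b))   [R1 at ε]

pair(pair(b, a), pair(a, b))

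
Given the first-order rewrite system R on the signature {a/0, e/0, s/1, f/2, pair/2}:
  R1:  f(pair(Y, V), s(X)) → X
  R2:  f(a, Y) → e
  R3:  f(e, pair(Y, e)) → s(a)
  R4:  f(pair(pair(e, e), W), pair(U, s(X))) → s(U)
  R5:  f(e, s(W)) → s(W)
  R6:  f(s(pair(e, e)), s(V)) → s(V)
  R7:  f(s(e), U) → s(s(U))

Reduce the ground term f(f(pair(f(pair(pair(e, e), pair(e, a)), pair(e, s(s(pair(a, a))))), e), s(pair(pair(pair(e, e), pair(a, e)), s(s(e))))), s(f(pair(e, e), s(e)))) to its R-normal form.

1. f(f(pair(f(pair(pair(e, e), pair(e, a)), pair(e, s(s(pair(a, a))))), e), s(pair(pair(pair(e, e), pair(a, e)), s(s(e))))), s(f(pair(e, e), s(e))))  →  f(pair(pair(pair(e, e), pair(a, e)), s(s(e))), s(f(pair(e, e), s(e))))   [R1 at 1]
2. f(pair(pair(pair(e, e), pair(a, e)), s(s(e))), s(f(pair(e, e), s(e))))  →  f(pair(e, e), s(e))   [R1 at ε]
3. f(pair(e, e), s(e))  →  e   [R1 at ε]

e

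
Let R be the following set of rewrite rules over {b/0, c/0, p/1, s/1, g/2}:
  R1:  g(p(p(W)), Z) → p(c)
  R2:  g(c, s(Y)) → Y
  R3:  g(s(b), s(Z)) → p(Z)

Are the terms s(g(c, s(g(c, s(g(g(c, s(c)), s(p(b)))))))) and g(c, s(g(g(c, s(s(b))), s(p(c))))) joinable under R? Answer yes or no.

no — NF(t₁) = s(p(b)), NF(t₂) = p(p(c))

Reduce t₁ = s(g(c, s(g(c, s(g(g(c, s(c)), s(p(b)))))))):
1. s(g(c, s(g(c, s(g(g(c, s(c)), s(p(b))))))))  →  s(g(c, s(g(g(c, s(c)), s(p(b))))))   [R2 at 1]
2. s(g(c, s(g(g(c, s(c)), s(p(b))))))  →  s(g(g(c, s(c)), s(p(b))))   [R2 at 1]
3. s(g(g(c, s(c)), s(p(b))))  →  s(g(c, s(p(b))))   [R2 at 1.1]
4. s(g(c, s(p(b))))  →  s(p(b))   [R2 at 1]

Reduce t₂ = g(c, s(g(g(c, s(s(b))), s(p(c))))):
1. g(c, s(g(g(c, s(s(b))), s(p(c)))))  →  g(g(c, s(s(b))), s(p(c)))   [R2 at ε]
2. g(g(c, s(s(b))), s(p(c)))  →  g(s(b), s(p(c)))   [R2 at 1]
3. g(s(b), s(p(c)))  →  p(p(c))   [R3 at ε]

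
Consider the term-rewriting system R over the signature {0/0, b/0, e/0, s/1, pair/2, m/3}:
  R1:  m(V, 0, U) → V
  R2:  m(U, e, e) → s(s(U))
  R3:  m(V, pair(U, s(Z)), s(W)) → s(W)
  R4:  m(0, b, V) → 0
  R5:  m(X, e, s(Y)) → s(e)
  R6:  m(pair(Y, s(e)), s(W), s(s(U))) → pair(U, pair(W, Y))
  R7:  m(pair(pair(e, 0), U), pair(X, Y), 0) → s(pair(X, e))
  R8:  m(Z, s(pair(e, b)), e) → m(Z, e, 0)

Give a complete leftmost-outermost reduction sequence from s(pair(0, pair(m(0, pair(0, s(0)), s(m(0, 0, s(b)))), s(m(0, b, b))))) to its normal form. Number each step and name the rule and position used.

s(pair(0, pair(s(0), s(0))))

1. s(pair(0, pair(m(0, pair(0, s(0)), s(m(0, 0, s(b)))), s(m(0, b, b)))))  →  s(pair(0, pair(s(m(0, 0, s(b))), s(m(0, b, b)))))   [R3 at 1.2.1]
2. s(pair(0, pair(s(m(0, 0, s(b))), s(m(0, b, b)))))  →  s(pair(0, pair(s(0), s(m(0, b, b)))))   [R1 at 1.2.1.1]
3. s(pair(0, pair(s(0), s(m(0, b, b)))))  →  s(pair(0, pair(s(0), s(0))))   [R4 at 1.2.2.1]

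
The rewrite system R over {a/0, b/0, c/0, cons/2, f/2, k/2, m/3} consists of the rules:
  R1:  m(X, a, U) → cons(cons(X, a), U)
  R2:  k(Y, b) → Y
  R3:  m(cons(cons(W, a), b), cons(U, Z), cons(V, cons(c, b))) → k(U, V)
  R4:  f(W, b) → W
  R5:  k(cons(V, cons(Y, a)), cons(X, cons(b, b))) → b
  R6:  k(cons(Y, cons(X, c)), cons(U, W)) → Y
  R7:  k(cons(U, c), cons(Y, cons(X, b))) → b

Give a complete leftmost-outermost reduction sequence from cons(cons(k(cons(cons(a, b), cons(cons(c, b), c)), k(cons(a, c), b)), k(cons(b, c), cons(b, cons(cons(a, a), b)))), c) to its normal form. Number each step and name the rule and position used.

1. cons(cons(k(cons(cons(a, b), cons(cons(c, b), c)), k(cons(a, c), b)), k(cons(b, c), cons(b, cons(cons(a, a), b)))), c)  →  cons(cons(k(cons(cons(a, b), cons(cons(c, b), c)), cons(a, c)), k(cons(b, c), cons(b, cons(cons(a, a), b)))), c)   [R2 at 1.1.2]
2. cons(cons(k(cons(cons(a, b), cons(cons(c, b), c)), cons(a, c)), k(cons(b, c), cons(b, cons(cons(a, a), b)))), c)  →  cons(cons(cons(a, b), k(cons(b, c), cons(b, cons(cons(a, a), b)))), c)   [R6 at 1.1]
3. cons(cons(cons(a, b), k(cons(b, c), cons(b, cons(cons(a, a), b)))), c)  →  cons(cons(cons(a, b), b), c)   [R7 at 1.2]

cons(cons(cons(a, b), b), c)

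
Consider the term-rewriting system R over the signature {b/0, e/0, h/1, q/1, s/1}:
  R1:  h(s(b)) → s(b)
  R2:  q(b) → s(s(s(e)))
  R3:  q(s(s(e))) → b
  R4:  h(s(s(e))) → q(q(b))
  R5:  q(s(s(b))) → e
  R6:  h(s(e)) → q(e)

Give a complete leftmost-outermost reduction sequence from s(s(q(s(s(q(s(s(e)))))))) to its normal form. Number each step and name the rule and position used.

s(s(e))

1. s(s(q(s(s(q(s(s(e))))))))  →  s(s(q(s(s(b)))))   [R3 at 1.1.1.1.1]
2. s(s(q(s(s(b)))))  →  s(s(e))   [R5 at 1.1]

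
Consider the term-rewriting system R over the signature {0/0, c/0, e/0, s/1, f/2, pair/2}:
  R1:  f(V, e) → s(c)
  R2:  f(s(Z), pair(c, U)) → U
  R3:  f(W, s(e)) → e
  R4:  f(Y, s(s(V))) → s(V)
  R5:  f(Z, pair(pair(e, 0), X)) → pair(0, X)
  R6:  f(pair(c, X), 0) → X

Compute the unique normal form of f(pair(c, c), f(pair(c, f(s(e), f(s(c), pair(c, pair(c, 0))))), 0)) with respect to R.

1. f(pair(c, c), f(pair(c, f(s(e), f(s(c), pair(c, pair(c, 0))))), 0))  →  f(pair(c, c), f(s(e), f(s(c), pair(c, pair(c, 0)))))   [R6 at 2]
2. f(pair(c, c), f(s(e), f(s(c), pair(c, pair(c, 0)))))  →  f(pair(c, c), f(s(e), pair(c, 0)))   [R2 at 2.2]
3. f(pair(c, c), f(s(e), pair(c, 0)))  →  f(pair(c, c), 0)   [R2 at 2]
4. f(pair(c, c), 0)  →  c   [R6 at ε]

c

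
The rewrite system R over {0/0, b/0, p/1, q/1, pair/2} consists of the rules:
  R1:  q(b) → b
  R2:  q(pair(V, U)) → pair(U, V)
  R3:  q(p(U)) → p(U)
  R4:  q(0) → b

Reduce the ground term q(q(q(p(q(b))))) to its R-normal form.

1. q(q(q(p(q(b)))))  →  q(q(p(q(b))))   [R3 at 1.1]
2. q(q(p(q(b))))  →  q(p(q(b)))   [R3 at 1]
3. q(p(q(b)))  →  p(q(b))   [R3 at ε]
4. p(q(b))  →  p(b)   [R1 at 1]

p(b)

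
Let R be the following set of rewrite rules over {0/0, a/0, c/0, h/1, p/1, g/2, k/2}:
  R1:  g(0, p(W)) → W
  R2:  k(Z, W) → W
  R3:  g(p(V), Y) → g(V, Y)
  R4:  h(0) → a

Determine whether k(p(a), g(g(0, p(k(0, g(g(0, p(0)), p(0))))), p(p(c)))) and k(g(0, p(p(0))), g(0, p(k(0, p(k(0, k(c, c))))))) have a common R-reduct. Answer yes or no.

yes — NF(t₁) = p(c), NF(t₂) = p(c)

Reduce t₁ = k(p(a), g(g(0, p(k(0, g(g(0, p(0)), p(0))))), p(p(c)))):
1. k(p(a), g(g(0, p(k(0, g(g(0, p(0)), p(0))))), p(p(c))))  →  g(g(0, p(k(0, g(g(0, p(0)), p(0))))), p(p(c)))   [R2 at ε]
2. g(g(0, p(k(0, g(g(0, p(0)), p(0))))), p(p(c)))  →  g(k(0, g(g(0, p(0)), p(0))), p(p(c)))   [R1 at 1]
3. g(k(0, g(g(0, p(0)), p(0))), p(p(c)))  →  g(g(g(0, p(0)), p(0)), p(p(c)))   [R2 at 1]
4. g(g(g(0, p(0)), p(0)), p(p(c)))  →  g(g(0, p(0)), p(p(c)))   [R1 at 1.1]
5. g(g(0, p(0)), p(p(c)))  →  g(0, p(p(c)))   [R1 at 1]
6. g(0, p(p(c)))  →  p(c)   [R1 at ε]

Reduce t₂ = k(g(0, p(p(0))), g(0, p(k(0, p(k(0, k(c, c))))))):
1. k(g(0, p(p(0))), g(0, p(k(0, p(k(0, k(c, c)))))))  →  g(0, p(k(0, p(k(0, k(c, c))))))   [R2 at ε]
2. g(0, p(k(0, p(k(0, k(c, c))))))  →  k(0, p(k(0, k(c, c))))   [R1 at ε]
3. k(0, p(k(0, k(c, c))))  →  p(k(0, k(c, c)))   [R2 at ε]
4. p(k(0, k(c, c)))  →  p(k(c, c))   [R2 at 1]
5. p(k(c, c))  →  p(c)   [R2 at 1]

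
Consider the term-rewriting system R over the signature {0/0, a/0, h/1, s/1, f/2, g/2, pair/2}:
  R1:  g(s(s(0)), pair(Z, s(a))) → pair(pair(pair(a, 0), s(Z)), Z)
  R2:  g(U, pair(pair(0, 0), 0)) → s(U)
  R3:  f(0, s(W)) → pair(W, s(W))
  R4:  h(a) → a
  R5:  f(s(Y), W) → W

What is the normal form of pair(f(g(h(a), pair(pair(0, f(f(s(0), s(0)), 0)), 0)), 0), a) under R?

pair(0, a)

1. pair(f(g(h(a), pair(pair(0, f(f(s(0), s(0)), 0)), 0)), 0), a)  →  pair(f(g(a, pair(pair(0, f(f(s(0), s(0)), 0)), 0)), 0), a)   [R4 at 1.1.1]
2. pair(f(g(a, pair(pair(0, f(f(s(0), s(0)), 0)), 0)), 0), a)  →  pair(f(g(a, pair(pair(0, f(s(0), 0)), 0)), 0), a)   [R5 at 1.1.2.1.2.1]
3. pair(f(g(a, pair(pair(0, f(s(0), 0)), 0)), 0), a)  →  pair(f(g(a, pair(pair(0, 0), 0)), 0), a)   [R5 at 1.1.2.1.2]
4. pair(f(g(a, pair(pair(0, 0), 0)), 0), a)  →  pair(f(s(a), 0), a)   [R2 at 1.1]
5. pair(f(s(a), 0), a)  →  pair(0, a)   [R5 at 1]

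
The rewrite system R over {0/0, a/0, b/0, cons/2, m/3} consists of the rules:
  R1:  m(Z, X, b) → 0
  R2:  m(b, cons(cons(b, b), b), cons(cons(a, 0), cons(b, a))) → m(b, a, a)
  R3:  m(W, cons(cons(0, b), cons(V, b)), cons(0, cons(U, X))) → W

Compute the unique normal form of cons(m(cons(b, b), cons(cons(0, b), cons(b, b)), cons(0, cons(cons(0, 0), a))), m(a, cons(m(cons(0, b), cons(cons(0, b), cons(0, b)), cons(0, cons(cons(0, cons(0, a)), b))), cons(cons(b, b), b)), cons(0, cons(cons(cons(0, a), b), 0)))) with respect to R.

cons(cons(b, b), a)

1. cons(m(cons(b, b), cons(cons(0, b), cons(b, b)), cons(0, cons(cons(0, 0), a))), m(a, cons(m(cons(0, b), cons(cons(0, b), cons(0, b)), cons(0, cons(cons(0, cons(0, a)), b))), cons(cons(b, b), b)), cons(0, cons(cons(cons(0, a), b), 0))))  →  cons(cons(b, b), m(a, cons(m(cons(0, b), cons(cons(0, b), cons(0, b)), cons(0, cons(cons(0, cons(0, a)), b))), cons(cons(b, b), b)), cons(0, cons(cons(cons(0, a), b), 0))))   [R3 at 1]
2. cons(cons(b, b), m(a, cons(m(cons(0, b), cons(cons(0, b), cons(0, b)), cons(0, cons(cons(0, cons(0, a)), b))), cons(cons(b, b), b)), cons(0, cons(cons(cons(0, a), b), 0))))  →  cons(cons(b, b), m(a, cons(cons(0, b), cons(cons(b, b), b)), cons(0, cons(cons(cons(0, a), b), 0))))   [R3 at 2.2.1]
3. cons(cons(b, b), m(a, cons(cons(0, b), cons(cons(b, b), b)), cons(0, cons(cons(cons(0, a), b), 0))))  →  cons(cons(b, b), a)   [R3 at 2]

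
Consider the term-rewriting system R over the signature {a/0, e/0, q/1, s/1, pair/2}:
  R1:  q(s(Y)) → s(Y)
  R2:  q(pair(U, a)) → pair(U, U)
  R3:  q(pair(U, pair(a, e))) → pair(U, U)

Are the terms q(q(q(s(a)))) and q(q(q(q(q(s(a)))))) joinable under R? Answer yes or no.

Reduce t₁ = q(q(q(s(a)))):
1. q(q(q(s(a))))  →  q(q(s(a)))   [R1 at 1.1]
2. q(q(s(a)))  →  q(s(a))   [R1 at 1]
3. q(s(a))  →  s(a)   [R1 at ε]

Reduce t₂ = q(q(q(q(q(s(a)))))):
1. q(q(q(q(q(s(a))))))  →  q(q(q(q(s(a)))))   [R1 at 1.1.1.1]
2. q(q(q(q(s(a)))))  →  q(q(q(s(a))))   [R1 at 1.1.1]
3. q(q(q(s(a))))  →  q(q(s(a)))   [R1 at 1.1]
4. q(q(s(a)))  →  q(s(a))   [R1 at 1]
5. q(s(a))  →  s(a)   [R1 at ε]

yes — NF(t₁) = s(a), NF(t₂) = s(a)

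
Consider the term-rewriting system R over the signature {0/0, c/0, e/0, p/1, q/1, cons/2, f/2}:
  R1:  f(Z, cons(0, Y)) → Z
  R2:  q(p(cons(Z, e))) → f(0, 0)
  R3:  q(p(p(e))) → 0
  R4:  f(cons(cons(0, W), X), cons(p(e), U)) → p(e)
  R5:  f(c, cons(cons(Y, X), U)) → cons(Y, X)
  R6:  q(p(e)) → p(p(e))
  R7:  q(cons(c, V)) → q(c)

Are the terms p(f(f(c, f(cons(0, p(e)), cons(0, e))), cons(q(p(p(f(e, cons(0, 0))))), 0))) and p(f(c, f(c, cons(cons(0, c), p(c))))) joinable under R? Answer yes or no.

Reduce t₁ = p(f(f(c, f(cons(0, p(e)), cons(0, e))), cons(q(p(p(f(e, cons(0, 0))))), 0))):
1. p(f(f(c, f(cons(0, p(e)), cons(0, e))), cons(q(p(p(f(e, cons(0, 0))))), 0)))  →  p(f(f(c, cons(0, p(e))), cons(q(p(p(f(e, cons(0, 0))))), 0)))   [R1 at 1.1.2]
2. p(f(f(c, cons(0, p(e))), cons(q(p(p(f(e, cons(0, 0))))), 0)))  →  p(f(c, cons(q(p(p(f(e, cons(0, 0))))), 0)))   [R1 at 1.1]
3. p(f(c, cons(q(p(p(f(e, cons(0, 0))))), 0)))  →  p(f(c, cons(q(p(p(e))), 0)))   [R1 at 1.2.1.1.1.1]
4. p(f(c, cons(q(p(p(e))), 0)))  →  p(f(c, cons(0, 0)))   [R3 at 1.2.1]
5. p(f(c, cons(0, 0)))  →  p(c)   [R1 at 1]

Reduce t₂ = p(f(c, f(c, cons(cons(0, c), p(c))))):
1. p(f(c, f(c, cons(cons(0, c), p(c)))))  →  p(f(c, cons(0, c)))   [R5 at 1.2]
2. p(f(c, cons(0, c)))  →  p(c)   [R1 at 1]

yes — NF(t₁) = p(c), NF(t₂) = p(c)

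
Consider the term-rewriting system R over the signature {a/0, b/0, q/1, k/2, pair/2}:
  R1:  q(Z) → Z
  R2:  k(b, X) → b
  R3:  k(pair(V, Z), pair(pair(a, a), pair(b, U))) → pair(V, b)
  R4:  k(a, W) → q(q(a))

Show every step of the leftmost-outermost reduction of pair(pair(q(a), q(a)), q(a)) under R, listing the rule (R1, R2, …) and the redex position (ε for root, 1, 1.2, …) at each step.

1. pair(pair(q(a), q(a)), q(a))  →  pair(pair(a, q(a)), q(a))   [R1 at 1.1]
2. pair(pair(a, q(a)), q(a))  →  pair(pair(a, a), q(a))   [R1 at 1.2]
3. pair(pair(a, a), q(a))  →  pair(pair(a, a), a)   [R1 at 2]

pair(pair(a, a), a)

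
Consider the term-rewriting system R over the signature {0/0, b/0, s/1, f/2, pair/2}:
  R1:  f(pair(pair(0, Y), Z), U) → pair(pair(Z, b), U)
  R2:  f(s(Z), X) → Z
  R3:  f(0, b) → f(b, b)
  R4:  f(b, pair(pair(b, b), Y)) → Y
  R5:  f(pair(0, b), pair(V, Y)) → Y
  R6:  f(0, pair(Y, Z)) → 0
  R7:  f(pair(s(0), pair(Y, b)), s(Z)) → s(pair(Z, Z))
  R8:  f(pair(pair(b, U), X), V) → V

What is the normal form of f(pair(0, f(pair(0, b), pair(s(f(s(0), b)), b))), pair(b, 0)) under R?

1. f(pair(0, f(pair(0, b), pair(s(f(s(0), b)), b))), pair(b, 0))  →  f(pair(0, b), pair(b, 0))   [R5 at 1.2]
2. f(pair(0, b), pair(b, 0))  →  0   [R5 at ε]

0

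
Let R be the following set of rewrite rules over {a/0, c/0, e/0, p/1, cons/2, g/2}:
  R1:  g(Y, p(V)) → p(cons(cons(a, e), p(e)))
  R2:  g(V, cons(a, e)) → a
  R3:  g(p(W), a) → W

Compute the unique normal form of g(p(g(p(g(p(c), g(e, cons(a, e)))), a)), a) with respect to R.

c

1. g(p(g(p(g(p(c), g(e, cons(a, e)))), a)), a)  →  g(p(g(p(c), g(e, cons(a, e)))), a)   [R3 at ε]
2. g(p(g(p(c), g(e, cons(a, e)))), a)  →  g(p(c), g(e, cons(a, e)))   [R3 at ε]
3. g(p(c), g(e, cons(a, e)))  →  g(p(c), a)   [R2 at 2]
4. g(p(c), a)  →  c   [R3 at ε]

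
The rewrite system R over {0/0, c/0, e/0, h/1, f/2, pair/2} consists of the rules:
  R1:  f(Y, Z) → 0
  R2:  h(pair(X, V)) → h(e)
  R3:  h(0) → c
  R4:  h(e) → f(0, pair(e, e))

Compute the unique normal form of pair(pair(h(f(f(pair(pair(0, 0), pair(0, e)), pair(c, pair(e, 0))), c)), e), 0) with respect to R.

pair(pair(c, e), 0)

1. pair(pair(h(f(f(pair(pair(0, 0), pair(0, e)), pair(c, pair(e, 0))), c)), e), 0)  →  pair(pair(h(0), e), 0)   [R1 at 1.1.1]
2. pair(pair(h(0), e), 0)  →  pair(pair(c, e), 0)   [R3 at 1.1]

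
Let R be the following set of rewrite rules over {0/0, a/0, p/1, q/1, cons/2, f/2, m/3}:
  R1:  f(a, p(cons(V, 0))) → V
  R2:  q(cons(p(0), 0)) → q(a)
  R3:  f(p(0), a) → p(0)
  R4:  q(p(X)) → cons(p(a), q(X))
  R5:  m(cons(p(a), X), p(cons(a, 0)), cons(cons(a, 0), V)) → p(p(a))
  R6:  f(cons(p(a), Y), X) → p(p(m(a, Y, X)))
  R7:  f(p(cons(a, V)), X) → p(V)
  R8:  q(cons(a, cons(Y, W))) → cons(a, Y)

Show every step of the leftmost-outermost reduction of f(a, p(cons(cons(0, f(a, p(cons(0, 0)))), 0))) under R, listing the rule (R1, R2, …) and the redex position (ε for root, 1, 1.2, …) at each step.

1. f(a, p(cons(cons(0, f(a, p(cons(0, 0)))), 0)))  →  cons(0, f(a, p(cons(0, 0))))   [R1 at ε]
2. cons(0, f(a, p(cons(0, 0))))  →  cons(0, 0)   [R1 at 2]

cons(0, 0)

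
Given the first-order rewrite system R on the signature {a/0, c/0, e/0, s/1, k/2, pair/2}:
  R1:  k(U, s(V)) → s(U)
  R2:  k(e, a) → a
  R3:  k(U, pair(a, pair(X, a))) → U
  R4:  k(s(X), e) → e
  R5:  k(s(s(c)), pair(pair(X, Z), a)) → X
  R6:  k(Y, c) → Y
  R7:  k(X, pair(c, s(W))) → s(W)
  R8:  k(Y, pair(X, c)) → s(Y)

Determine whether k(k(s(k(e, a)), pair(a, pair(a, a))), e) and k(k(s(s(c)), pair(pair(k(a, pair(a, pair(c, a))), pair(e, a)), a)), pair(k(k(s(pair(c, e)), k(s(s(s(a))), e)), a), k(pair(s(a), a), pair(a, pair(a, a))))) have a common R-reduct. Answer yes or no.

Reduce t₁ = k(k(s(k(e, a)), pair(a, pair(a, a))), e):
1. k(k(s(k(e, a)), pair(a, pair(a, a))), e)  →  k(s(k(e, a)), e)   [R3 at 1]
2. k(s(k(e, a)), e)  →  e   [R4 at ε]

Reduce t₂ = k(k(s(s(c)), pair(pair(k(a, pair(a, pair(c, a))), pair(e, a)), a)), pair(k(k(s(pair(c, e)), k(s(s(s(a))), e)), a), k(pair(s(a), a), pair(a, pair(a, a))))):
1. k(k(s(s(c)), pair(pair(k(a, pair(a, pair(c, a))), pair(e, a)), a)), pair(k(k(s(pair(c, e)), k(s(s(s(a))), e)), a), k(pair(s(a), a), pair(a, pair(a, a)))))  →  k(k(a, pair(a, pair(c, a))), pair(k(k(s(pair(c, e)), k(s(s(s(a))), e)), a), k(pair(s(a), a), pair(a, pair(a, a)))))   [R5 at 1]
2. k(k(a, pair(a, pair(c, a))), pair(k(k(s(pair(c, e)), k(s(s(s(a))), e)), a), k(pair(s(a), a), pair(a, pair(a, a)))))  →  k(a, pair(k(k(s(pair(c, e)), k(s(s(s(a))), e)), a), k(pair(s(a), a), pair(a, pair(a, a)))))   [R3 at 1]
3. k(a, pair(k(k(s(pair(c, e)), k(s(s(s(a))), e)), a), k(pair(s(a), a), pair(a, pair(a, a)))))  →  k(a, pair(k(k(s(pair(c, e)), e), a), k(pair(s(a), a), pair(a, pair(a, a)))))   [R4 at 2.1.1.2]
4. k(a, pair(k(k(s(pair(c, e)), e), a), k(pair(s(a), a), pair(a, pair(a, a)))))  →  k(a, pair(k(e, a), k(pair(s(a), a), pair(a, pair(a, a)))))   [R4 at 2.1.1]
5. k(a, pair(k(e, a), k(pair(s(a), a), pair(a, pair(a, a)))))  →  k(a, pair(a, k(pair(s(a), a), pair(a, pair(a, a)))))   [R2 at 2.1]
6. k(a, pair(a, k(pair(s(a), a), pair(a, pair(a, a)))))  →  k(a, pair(a, pair(s(a), a)))   [R3 at 2.2]
7. k(a, pair(a, pair(s(a), a)))  →  a   [R3 at ε]

no — NF(t₁) = e, NF(t₂) = a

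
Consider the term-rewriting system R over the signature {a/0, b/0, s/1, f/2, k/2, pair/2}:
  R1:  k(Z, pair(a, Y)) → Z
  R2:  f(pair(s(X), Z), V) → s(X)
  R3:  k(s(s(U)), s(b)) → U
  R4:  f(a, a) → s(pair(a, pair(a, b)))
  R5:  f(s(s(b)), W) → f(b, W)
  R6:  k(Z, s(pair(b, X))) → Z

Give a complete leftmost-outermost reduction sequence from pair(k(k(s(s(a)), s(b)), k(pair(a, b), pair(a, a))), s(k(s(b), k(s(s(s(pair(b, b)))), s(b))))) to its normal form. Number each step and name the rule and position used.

pair(a, s(s(b)))

1. pair(k(k(s(s(a)), s(b)), k(pair(a, b), pair(a, a))), s(k(s(b), k(s(s(s(pair(b, b)))), s(b)))))  →  pair(k(a, k(pair(a, b), pair(a, a))), s(k(s(b), k(s(s(s(pair(b, b)))), s(b)))))   [R3 at 1.1]
2. pair(k(a, k(pair(a, b), pair(a, a))), s(k(s(b), k(s(s(s(pair(b, b)))), s(b)))))  →  pair(k(a, pair(a, b)), s(k(s(b), k(s(s(s(pair(b, b)))), s(b)))))   [R1 at 1.2]
3. pair(k(a, pair(a, b)), s(k(s(b), k(s(s(s(pair(b, b)))), s(b)))))  →  pair(a, s(k(s(b), k(s(s(s(pair(b, b)))), s(b)))))   [R1 at 1]
4. pair(a, s(k(s(b), k(s(s(s(pair(b, b)))), s(b)))))  →  pair(a, s(k(s(b), s(pair(b, b)))))   [R3 at 2.1.2]
5. pair(a, s(k(s(b), s(pair(b, b)))))  →  pair(a, s(s(b)))   [R6 at 2.1]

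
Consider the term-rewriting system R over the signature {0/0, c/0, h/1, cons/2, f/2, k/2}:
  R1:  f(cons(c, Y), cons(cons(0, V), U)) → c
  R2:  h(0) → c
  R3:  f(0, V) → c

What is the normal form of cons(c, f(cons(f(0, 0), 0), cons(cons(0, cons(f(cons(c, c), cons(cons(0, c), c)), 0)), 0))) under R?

1. cons(c, f(cons(f(0, 0), 0), cons(cons(0, cons(f(cons(c, c), cons(cons(0, c), c)), 0)), 0)))  →  cons(c, f(cons(c, 0), cons(cons(0, cons(f(cons(c, c), cons(cons(0, c), c)), 0)), 0)))   [R3 at 2.1.1]
2. cons(c, f(cons(c, 0), cons(cons(0, cons(f(cons(c, c), cons(cons(0, c), c)), 0)), 0)))  →  cons(c, c)   [R1 at 2]

cons(c, c)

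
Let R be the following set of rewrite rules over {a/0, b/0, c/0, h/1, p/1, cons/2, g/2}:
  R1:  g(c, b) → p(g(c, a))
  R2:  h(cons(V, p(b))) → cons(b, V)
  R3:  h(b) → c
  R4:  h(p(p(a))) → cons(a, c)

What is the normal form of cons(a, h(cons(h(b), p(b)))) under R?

cons(a, cons(b, c))

1. cons(a, h(cons(h(b), p(b))))  →  cons(a, cons(b, h(b)))   [R2 at 2]
2. cons(a, cons(b, h(b)))  →  cons(a, cons(b, c))   [R3 at 2.2]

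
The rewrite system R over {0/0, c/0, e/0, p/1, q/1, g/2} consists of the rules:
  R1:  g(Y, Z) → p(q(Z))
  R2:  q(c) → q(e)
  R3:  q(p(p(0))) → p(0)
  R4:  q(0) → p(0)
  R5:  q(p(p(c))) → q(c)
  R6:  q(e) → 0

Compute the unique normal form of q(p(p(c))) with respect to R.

0

1. q(p(p(c)))  →  q(c)   [R5 at ε]
2. q(c)  →  q(e)   [R2 at ε]
3. q(e)  →  0   [R6 at ε]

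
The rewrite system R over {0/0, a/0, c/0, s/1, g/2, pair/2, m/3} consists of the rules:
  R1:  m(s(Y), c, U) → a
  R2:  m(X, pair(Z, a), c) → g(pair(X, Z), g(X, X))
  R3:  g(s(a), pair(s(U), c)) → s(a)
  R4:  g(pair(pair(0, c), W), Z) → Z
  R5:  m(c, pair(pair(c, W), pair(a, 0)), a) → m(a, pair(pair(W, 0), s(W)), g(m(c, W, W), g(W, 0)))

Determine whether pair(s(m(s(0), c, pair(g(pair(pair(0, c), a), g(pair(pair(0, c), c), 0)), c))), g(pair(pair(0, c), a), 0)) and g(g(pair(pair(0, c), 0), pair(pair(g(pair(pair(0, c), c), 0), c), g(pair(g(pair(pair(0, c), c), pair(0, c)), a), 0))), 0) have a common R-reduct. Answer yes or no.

no — NF(t₁) = pair(s(a), 0), NF(t₂) = 0

Reduce t₁ = pair(s(m(s(0), c, pair(g(pair(pair(0, c), a), g(pair(pair(0, c), c), 0)), c))), g(pair(pair(0, c), a), 0)):
1. pair(s(m(s(0), c, pair(g(pair(pair(0, c), a), g(pair(pair(0, c), c), 0)), c))), g(pair(pair(0, c), a), 0))  →  pair(s(a), g(pair(pair(0, c), a), 0))   [R1 at 1.1]
2. pair(s(a), g(pair(pair(0, c), a), 0))  →  pair(s(a), 0)   [R4 at 2]

Reduce t₂ = g(g(pair(pair(0, c), 0), pair(pair(g(pair(pair(0, c), c), 0), c), g(pair(g(pair(pair(0, c), c), pair(0, c)), a), 0))), 0):
1. g(g(pair(pair(0, c), 0), pair(pair(g(pair(pair(0, c), c), 0), c), g(pair(g(pair(pair(0, c), c), pair(0, c)), a), 0))), 0)  →  g(pair(pair(g(pair(pair(0, c), c), 0), c), g(pair(g(pair(pair(0, c), c), pair(0, c)), a), 0)), 0)   [R4 at 1]
2. g(pair(pair(g(pair(pair(0, c), c), 0), c), g(pair(g(pair(pair(0, c), c), pair(0, c)), a), 0)), 0)  →  g(pair(pair(0, c), g(pair(g(pair(pair(0, c), c), pair(0, c)), a), 0)), 0)   [R4 at 1.1.1]
3. g(pair(pair(0, c), g(pair(g(pair(pair(0, c), c), pair(0, c)), a), 0)), 0)  →  0   [R4 at ε]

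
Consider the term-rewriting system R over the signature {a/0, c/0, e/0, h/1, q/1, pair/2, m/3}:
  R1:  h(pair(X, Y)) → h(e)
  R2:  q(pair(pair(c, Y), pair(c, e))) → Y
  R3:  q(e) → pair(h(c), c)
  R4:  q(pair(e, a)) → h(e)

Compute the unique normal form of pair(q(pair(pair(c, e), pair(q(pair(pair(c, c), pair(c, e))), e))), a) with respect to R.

pair(e, a)

1. pair(q(pair(pair(c, e), pair(q(pair(pair(c, c), pair(c, e))), e))), a)  →  pair(q(pair(pair(c, e), pair(c, e))), a)   [R2 at 1.1.2.1]
2. pair(q(pair(pair(c, e), pair(c, e))), a)  →  pair(e, a)   [R2 at 1]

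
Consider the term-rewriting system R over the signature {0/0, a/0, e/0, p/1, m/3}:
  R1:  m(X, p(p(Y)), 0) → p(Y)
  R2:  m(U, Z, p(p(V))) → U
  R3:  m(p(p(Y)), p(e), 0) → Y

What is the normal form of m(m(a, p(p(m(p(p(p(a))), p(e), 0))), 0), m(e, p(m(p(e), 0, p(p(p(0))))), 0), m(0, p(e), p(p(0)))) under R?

a

1. m(m(a, p(p(m(p(p(p(a))), p(e), 0))), 0), m(e, p(m(p(e), 0, p(p(p(0))))), 0), m(0, p(e), p(p(0))))  →  m(p(m(p(p(p(a))), p(e), 0)), m(e, p(m(p(e), 0, p(p(p(0))))), 0), m(0, p(e), p(p(0))))   [R1 at 1]
2. m(p(m(p(p(p(a))), p(e), 0)), m(e, p(m(p(e), 0, p(p(p(0))))), 0), m(0, p(e), p(p(0))))  →  m(p(p(a)), m(e, p(m(p(e), 0, p(p(p(0))))), 0), m(0, p(e), p(p(0))))   [R3 at 1.1]
3. m(p(p(a)), m(e, p(m(p(e), 0, p(p(p(0))))), 0), m(0, p(e), p(p(0))))  →  m(p(p(a)), m(e, p(p(e)), 0), m(0, p(e), p(p(0))))   [R2 at 2.2.1]
4. m(p(p(a)), m(e, p(p(e)), 0), m(0, p(e), p(p(0))))  →  m(p(p(a)), p(e), m(0, p(e), p(p(0))))   [R1 at 2]
5. m(p(p(a)), p(e), m(0, p(e), p(p(0))))  →  m(p(p(a)), p(e), 0)   [R2 at 3]
6. m(p(p(a)), p(e), 0)  →  a   [R3 at ε]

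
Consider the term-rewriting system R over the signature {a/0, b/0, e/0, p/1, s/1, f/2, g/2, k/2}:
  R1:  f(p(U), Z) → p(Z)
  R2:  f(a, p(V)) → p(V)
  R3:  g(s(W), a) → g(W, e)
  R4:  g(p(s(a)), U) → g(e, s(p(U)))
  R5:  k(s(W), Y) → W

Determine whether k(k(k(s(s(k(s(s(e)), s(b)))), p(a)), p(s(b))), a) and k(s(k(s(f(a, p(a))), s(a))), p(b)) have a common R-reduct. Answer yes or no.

no — NF(t₁) = e, NF(t₂) = p(a)

Reduce t₁ = k(k(k(s(s(k(s(s(e)), s(b)))), p(a)), p(s(b))), a):
1. k(k(k(s(s(k(s(s(e)), s(b)))), p(a)), p(s(b))), a)  →  k(k(s(k(s(s(e)), s(b))), p(s(b))), a)   [R5 at 1.1]
2. k(k(s(k(s(s(e)), s(b))), p(s(b))), a)  →  k(k(s(s(e)), s(b)), a)   [R5 at 1]
3. k(k(s(s(e)), s(b)), a)  →  k(s(e), a)   [R5 at 1]
4. k(s(e), a)  →  e   [R5 at ε]

Reduce t₂ = k(s(k(s(f(a, p(a))), s(a))), p(b)):
1. k(s(k(s(f(a, p(a))), s(a))), p(b))  →  k(s(f(a, p(a))), s(a))   [R5 at ε]
2. k(s(f(a, p(a))), s(a))  →  f(a, p(a))   [R5 at ε]
3. f(a, p(a))  →  p(a)   [R2 at ε]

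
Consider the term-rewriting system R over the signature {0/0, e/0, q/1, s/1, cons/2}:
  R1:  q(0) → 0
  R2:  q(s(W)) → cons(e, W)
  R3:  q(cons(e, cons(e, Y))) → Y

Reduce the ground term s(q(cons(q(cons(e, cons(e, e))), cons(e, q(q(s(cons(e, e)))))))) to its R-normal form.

s(e)

1. s(q(cons(q(cons(e, cons(e, e))), cons(e, q(q(s(cons(e, e))))))))  →  s(q(cons(e, cons(e, q(q(s(cons(e, e))))))))   [R3 at 1.1.1]
2. s(q(cons(e, cons(e, q(q(s(cons(e, e))))))))  →  s(q(q(s(cons(e, e)))))   [R3 at 1]
3. s(q(q(s(cons(e, e)))))  →  s(q(cons(e, cons(e, e))))   [R2 at 1.1]
4. s(q(cons(e, cons(e, e))))  →  s(e)   [R3 at 1]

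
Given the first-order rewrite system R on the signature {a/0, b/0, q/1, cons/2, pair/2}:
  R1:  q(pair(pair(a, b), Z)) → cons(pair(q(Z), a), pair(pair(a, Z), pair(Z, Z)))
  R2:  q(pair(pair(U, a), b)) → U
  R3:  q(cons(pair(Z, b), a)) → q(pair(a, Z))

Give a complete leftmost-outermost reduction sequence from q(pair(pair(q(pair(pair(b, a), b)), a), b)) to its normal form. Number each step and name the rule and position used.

b

1. q(pair(pair(q(pair(pair(b, a), b)), a), b))  →  q(pair(pair(b, a), b))   [R2 at ε]
2. q(pair(pair(b, a), b))  →  b   [R2 at ε]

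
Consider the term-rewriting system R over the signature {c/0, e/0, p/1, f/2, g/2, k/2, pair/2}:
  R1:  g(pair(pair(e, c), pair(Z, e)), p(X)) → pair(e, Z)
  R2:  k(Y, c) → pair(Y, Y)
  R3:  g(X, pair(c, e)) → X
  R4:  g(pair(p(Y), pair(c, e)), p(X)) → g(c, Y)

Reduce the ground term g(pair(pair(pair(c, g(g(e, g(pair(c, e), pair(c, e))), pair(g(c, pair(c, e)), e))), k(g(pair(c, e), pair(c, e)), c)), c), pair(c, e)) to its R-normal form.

pair(pair(pair(c, e), pair(pair(c, e), pair(c, e))), c)

1. g(pair(pair(pair(c, g(g(e, g(pair(c, e), pair(c, e))), pair(g(c, pair(c, e)), e))), k(g(pair(c, e), pair(c, e)), c)), c), pair(c, e))  →  pair(pair(pair(c, g(g(e, g(pair(c, e), pair(c, e))), pair(g(c, pair(c, e)), e))), k(g(pair(c, e), pair(c, e)), c)), c)   [R3 at ε]
2. pair(pair(pair(c, g(g(e, g(pair(c, e), pair(c, e))), pair(g(c, pair(c, e)), e))), k(g(pair(c, e), pair(c, e)), c)), c)  →  pair(pair(pair(c, g(g(e, pair(c, e)), pair(g(c, pair(c, e)), e))), k(g(pair(c, e), pair(c, e)), c)), c)   [R3 at 1.1.2.1.2]
3. pair(pair(pair(c, g(g(e, pair(c, e)), pair(g(c, pair(c, e)), e))), k(g(pair(c, e), pair(c, e)), c)), c)  →  pair(pair(pair(c, g(e, pair(g(c, pair(c, e)), e))), k(g(pair(c, e), pair(c, e)), c)), c)   [R3 at 1.1.2.1]
4. pair(pair(pair(c, g(e, pair(g(c, pair(c, e)), e))), k(g(pair(c, e), pair(c, e)), c)), c)  →  pair(pair(pair(c, g(e, pair(c, e))), k(g(pair(c, e), pair(c, e)), c)), c)   [R3 at 1.1.2.2.1]
5. pair(pair(pair(c, g(e, pair(c, e))), k(g(pair(c, e), pair(c, e)), c)), c)  →  pair(pair(pair(c, e), k(g(pair(c, e), pair(c, e)), c)), c)   [R3 at 1.1.2]
6. pair(pair(pair(c, e), k(g(pair(c, e), pair(c, e)), c)), c)  →  pair(pair(pair(c, e), pair(g(pair(c, e), pair(c, e)), g(pair(c, e), pair(c, e)))), c)   [R2 at 1.2]
7. pair(pair(pair(c, e), pair(g(pair(c, e), pair(c, e)), g(pair(c, e), pair(c, e)))), c)  →  pair(pair(pair(c, e), pair(pair(c, e), g(pair(c, e), pair(c, e)))), c)   [R3 at 1.2.1]
8. pair(pair(pair(c, e), pair(pair(c, e), g(pair(c, e), pair(c, e)))), c)  →  pair(pair(pair(c, e), pair(pair(c, e), pair(c, e))), c)   [R3 at 1.2.2]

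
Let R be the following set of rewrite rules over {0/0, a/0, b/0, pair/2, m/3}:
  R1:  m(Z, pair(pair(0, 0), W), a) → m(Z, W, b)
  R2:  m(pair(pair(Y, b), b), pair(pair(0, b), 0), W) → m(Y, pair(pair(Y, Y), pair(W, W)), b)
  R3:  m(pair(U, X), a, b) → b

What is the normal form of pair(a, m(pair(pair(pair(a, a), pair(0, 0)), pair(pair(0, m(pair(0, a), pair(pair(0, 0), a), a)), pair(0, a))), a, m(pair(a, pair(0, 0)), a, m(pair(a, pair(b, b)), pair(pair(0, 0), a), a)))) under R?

1. pair(a, m(pair(pair(pair(a, a), pair(0, 0)), pair(pair(0, m(pair(0, a), pair(pair(0, 0), a), a)), pair(0, a))), a, m(pair(a, pair(0, 0)), a, m(pair(a, pair(b, b)), pair(pair(0, 0), a), a))))  →  pair(a, m(pair(pair(pair(a, a), pair(0, 0)), pair(pair(0, m(pair(0, a), a, b)), pair(0, a))), a, m(pair(a, pair(0, 0)), a, m(pair(a, pair(b, b)), pair(pair(0, 0), a), a))))   [R1 at 2.1.2.1.2]
2. pair(a, m(pair(pair(pair(a, a), pair(0, 0)), pair(pair(0, m(pair(0, a), a, b)), pair(0, a))), a, m(pair(a, pair(0, 0)), a, m(pair(a, pair(b, b)), pair(pair(0, 0), a), a))))  →  pair(a, m(pair(pair(pair(a, a), pair(0, 0)), pair(pair(0, b), pair(0, a))), a, m(pair(a, pair(0, 0)), a, m(pair(a, pair(b, b)), pair(pair(0, 0), a), a))))   [R3 at 2.1.2.1.2]
3. pair(a, m(pair(pair(pair(a, a), pair(0, 0)), pair(pair(0, b), pair(0, a))), a, m(pair(a, pair(0, 0)), a, m(pair(a, pair(b, b)), pair(pair(0, 0), a), a))))  →  pair(a, m(pair(pair(pair(a, a), pair(0, 0)), pair(pair(0, b), pair(0, a))), a, m(pair(a, pair(0, 0)), a, m(pair(a, pair(b, b)), a, b))))   [R1 at 2.3.3]
4. pair(a, m(pair(pair(pair(a, a), pair(0, 0)), pair(pair(0, b), pair(0, a))), a, m(pair(a, pair(0, 0)), a, m(pair(a, pair(b, b)), a, b))))  →  pair(a, m(pair(pair(pair(a, a), pair(0, 0)), pair(pair(0, b), pair(0, a))), a, m(pair(a, pair(0, 0)), a, b)))   [R3 at 2.3.3]
5. pair(a, m(pair(pair(pair(a, a), pair(0, 0)), pair(pair(0, b), pair(0, a))), a, m(pair(a, pair(0, 0)), a, b)))  →  pair(a, m(pair(pair(pair(a, a), pair(0, 0)), pair(pair(0, b), pair(0, a))), a, b))   [R3 at 2.3]
6. pair(a, m(pair(pair(pair(a, a), pair(0, 0)), pair(pair(0, b), pair(0, a))), a, b))  →  pair(a, b)   [R3 at 2]

pair(a, b)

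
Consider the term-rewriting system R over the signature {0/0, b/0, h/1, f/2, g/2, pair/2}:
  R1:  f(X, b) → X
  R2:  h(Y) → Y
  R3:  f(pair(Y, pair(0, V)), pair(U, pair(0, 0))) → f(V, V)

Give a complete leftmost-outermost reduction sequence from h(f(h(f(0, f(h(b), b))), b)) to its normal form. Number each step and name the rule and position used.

0

1. h(f(h(f(0, f(h(b), b))), b))  →  f(h(f(0, f(h(b), b))), b)   [R2 at ε]
2. f(h(f(0, f(h(b), b))), b)  →  h(f(0, f(h(b), b)))   [R1 at ε]
3. h(f(0, f(h(b), b)))  →  f(0, f(h(b), b))   [R2 at ε]
4. f(0, f(h(b), b))  →  f(0, h(b))   [R1 at 2]
5. f(0, h(b))  →  f(0, b)   [R2 at 2]
6. f(0, b)  →  0   [R1 at ε]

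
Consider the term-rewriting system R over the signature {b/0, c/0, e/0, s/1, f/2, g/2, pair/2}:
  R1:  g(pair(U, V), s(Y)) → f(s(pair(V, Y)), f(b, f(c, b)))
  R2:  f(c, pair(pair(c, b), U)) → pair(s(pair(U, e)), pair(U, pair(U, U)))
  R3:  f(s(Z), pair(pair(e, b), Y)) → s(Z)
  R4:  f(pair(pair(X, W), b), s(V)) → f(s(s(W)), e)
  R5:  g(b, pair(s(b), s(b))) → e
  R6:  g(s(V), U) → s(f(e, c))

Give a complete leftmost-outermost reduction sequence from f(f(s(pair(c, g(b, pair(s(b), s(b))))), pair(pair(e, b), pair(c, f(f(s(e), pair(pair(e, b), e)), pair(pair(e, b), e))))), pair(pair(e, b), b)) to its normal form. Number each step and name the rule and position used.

1. f(f(s(pair(c, g(b, pair(s(b), s(b))))), pair(pair(e, b), pair(c, f(f(s(e), pair(pair(e, b), e)), pair(pair(e, b), e))))), pair(pair(e, b), b))  →  f(s(pair(c, g(b, pair(s(b), s(b))))), pair(pair(e, b), b))   [R3 at 1]
2. f(s(pair(c, g(b, pair(s(b), s(b))))), pair(pair(e, b), b))  →  s(pair(c, g(b, pair(s(b), s(b)))))   [R3 at ε]
3. s(pair(c, g(b, pair(s(b), s(b)))))  →  s(pair(c, e))   [R5 at 1.2]

s(pair(c, e))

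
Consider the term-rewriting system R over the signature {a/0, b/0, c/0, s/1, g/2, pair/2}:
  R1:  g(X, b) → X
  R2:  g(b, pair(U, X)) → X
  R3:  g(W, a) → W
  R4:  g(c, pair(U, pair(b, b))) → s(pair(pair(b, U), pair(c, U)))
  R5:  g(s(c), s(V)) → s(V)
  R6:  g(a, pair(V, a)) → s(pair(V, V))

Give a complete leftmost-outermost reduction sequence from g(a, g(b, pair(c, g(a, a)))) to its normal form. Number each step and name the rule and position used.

1. g(a, g(b, pair(c, g(a, a))))  →  g(a, g(a, a))   [R2 at 2]
2. g(a, g(a, a))  →  g(a, a)   [R3 at 2]
3. g(a, a)  →  a   [R3 at ε]

a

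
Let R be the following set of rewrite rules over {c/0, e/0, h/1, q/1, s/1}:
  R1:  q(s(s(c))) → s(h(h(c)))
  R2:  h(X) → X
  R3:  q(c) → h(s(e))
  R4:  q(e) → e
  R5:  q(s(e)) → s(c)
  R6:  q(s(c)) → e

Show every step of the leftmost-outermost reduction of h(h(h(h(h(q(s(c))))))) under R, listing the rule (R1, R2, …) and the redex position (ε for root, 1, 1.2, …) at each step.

1. h(h(h(h(h(q(s(c)))))))  →  h(h(h(h(q(s(c))))))   [R2 at ε]
2. h(h(h(h(q(s(c))))))  →  h(h(h(q(s(c)))))   [R2 at ε]
3. h(h(h(q(s(c)))))  →  h(h(q(s(c))))   [R2 at ε]
4. h(h(q(s(c))))  →  h(q(s(c)))   [R2 at ε]
5. h(q(s(c)))  →  q(s(c))   [R2 at ε]
6. q(s(c))  →  e   [R6 at ε]

e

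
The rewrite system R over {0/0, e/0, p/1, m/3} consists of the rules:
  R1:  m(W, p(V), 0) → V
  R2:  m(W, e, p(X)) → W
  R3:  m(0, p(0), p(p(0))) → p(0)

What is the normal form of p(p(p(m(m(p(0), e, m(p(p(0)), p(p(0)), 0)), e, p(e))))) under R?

p(p(p(p(0))))

1. p(p(p(m(m(p(0), e, m(p(p(0)), p(p(0)), 0)), e, p(e)))))  →  p(p(p(m(p(0), e, m(p(p(0)), p(p(0)), 0)))))   [R2 at 1.1.1]
2. p(p(p(m(p(0), e, m(p(p(0)), p(p(0)), 0)))))  →  p(p(p(m(p(0), e, p(0)))))   [R1 at 1.1.1.3]
3. p(p(p(m(p(0), e, p(0)))))  →  p(p(p(p(0))))   [R2 at 1.1.1]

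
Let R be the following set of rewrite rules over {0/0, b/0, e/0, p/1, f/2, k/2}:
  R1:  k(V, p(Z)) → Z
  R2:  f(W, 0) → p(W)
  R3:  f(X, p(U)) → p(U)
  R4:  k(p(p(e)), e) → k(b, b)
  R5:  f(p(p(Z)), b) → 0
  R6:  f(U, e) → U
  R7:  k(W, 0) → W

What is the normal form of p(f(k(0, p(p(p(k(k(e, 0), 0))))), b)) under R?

p(0)

1. p(f(k(0, p(p(p(k(k(e, 0), 0))))), b))  →  p(f(p(p(k(k(e, 0), 0))), b))   [R1 at 1.1]
2. p(f(p(p(k(k(e, 0), 0))), b))  →  p(0)   [R5 at 1]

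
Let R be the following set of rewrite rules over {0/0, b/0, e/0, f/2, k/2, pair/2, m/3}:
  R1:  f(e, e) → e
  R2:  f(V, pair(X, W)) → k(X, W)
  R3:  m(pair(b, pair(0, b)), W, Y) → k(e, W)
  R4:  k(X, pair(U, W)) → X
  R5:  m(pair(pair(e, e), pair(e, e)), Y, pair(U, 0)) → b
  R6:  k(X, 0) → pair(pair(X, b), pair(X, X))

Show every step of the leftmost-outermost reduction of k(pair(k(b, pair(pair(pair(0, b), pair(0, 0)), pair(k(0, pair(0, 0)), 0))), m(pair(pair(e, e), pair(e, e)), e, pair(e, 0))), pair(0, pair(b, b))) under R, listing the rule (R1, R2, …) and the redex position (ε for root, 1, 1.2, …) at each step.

pair(b, b)

1. k(pair(k(b, pair(pair(pair(0, b), pair(0, 0)), pair(k(0, pair(0, 0)), 0))), m(pair(pair(e, e), pair(e, e)), e, pair(e, 0))), pair(0, pair(b, b)))  →  pair(k(b, pair(pair(pair(0, b), pair(0, 0)), pair(k(0, pair(0, 0)), 0))), m(pair(pair(e, e), pair(e, e)), e, pair(e, 0)))   [R4 at ε]
2. pair(k(b, pair(pair(pair(0, b), pair(0, 0)), pair(k(0, pair(0, 0)), 0))), m(pair(pair(e, e), pair(e, e)), e, pair(e, 0)))  →  pair(b, m(pair(pair(e, e), pair(e, e)), e, pair(e, 0)))   [R4 at 1]
3. pair(b, m(pair(pair(e, e), pair(e, e)), e, pair(e, 0)))  →  pair(b, b)   [R5 at 2]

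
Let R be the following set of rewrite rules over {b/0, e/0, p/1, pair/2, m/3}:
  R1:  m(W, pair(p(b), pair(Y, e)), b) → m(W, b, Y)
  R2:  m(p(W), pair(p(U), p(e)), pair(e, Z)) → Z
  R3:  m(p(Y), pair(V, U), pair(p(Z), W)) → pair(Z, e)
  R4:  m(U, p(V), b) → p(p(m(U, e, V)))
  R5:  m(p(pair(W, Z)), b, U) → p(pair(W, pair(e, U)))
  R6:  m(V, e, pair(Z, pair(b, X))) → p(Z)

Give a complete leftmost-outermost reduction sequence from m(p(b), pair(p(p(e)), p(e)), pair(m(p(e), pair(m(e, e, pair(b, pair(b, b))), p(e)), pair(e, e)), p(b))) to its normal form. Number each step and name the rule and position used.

1. m(p(b), pair(p(p(e)), p(e)), pair(m(p(e), pair(m(e, e, pair(b, pair(b, b))), p(e)), pair(e, e)), p(b)))  →  m(p(b), pair(p(p(e)), p(e)), pair(m(p(e), pair(p(b), p(e)), pair(e, e)), p(b)))   [R6 at 3.1.2.1]
2. m(p(b), pair(p(p(e)), p(e)), pair(m(p(e), pair(p(b), p(e)), pair(e, e)), p(b)))  →  m(p(b), pair(p(p(e)), p(e)), pair(e, p(b)))   [R2 at 3.1]
3. m(p(b), pair(p(p(e)), p(e)), pair(e, p(b)))  →  p(b)   [R2 at ε]

p(b)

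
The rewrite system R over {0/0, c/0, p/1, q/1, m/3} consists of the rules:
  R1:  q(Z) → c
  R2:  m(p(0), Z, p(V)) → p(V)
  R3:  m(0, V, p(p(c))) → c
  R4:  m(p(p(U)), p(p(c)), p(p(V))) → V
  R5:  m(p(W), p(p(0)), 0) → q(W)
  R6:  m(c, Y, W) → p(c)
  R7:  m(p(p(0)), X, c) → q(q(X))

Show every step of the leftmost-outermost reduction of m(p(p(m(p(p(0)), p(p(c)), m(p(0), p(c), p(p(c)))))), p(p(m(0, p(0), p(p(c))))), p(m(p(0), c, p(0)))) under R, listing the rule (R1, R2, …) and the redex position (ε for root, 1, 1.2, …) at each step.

0

1. m(p(p(m(p(p(0)), p(p(c)), m(p(0), p(c), p(p(c)))))), p(p(m(0, p(0), p(p(c))))), p(m(p(0), c, p(0))))  →  m(p(p(m(p(p(0)), p(p(c)), p(p(c))))), p(p(m(0, p(0), p(p(c))))), p(m(p(0), c, p(0))))   [R2 at 1.1.1.3]
2. m(p(p(m(p(p(0)), p(p(c)), p(p(c))))), p(p(m(0, p(0), p(p(c))))), p(m(p(0), c, p(0))))  →  m(p(p(c)), p(p(m(0, p(0), p(p(c))))), p(m(p(0), c, p(0))))   [R4 at 1.1.1]
3. m(p(p(c)), p(p(m(0, p(0), p(p(c))))), p(m(p(0), c, p(0))))  →  m(p(p(c)), p(p(c)), p(m(p(0), c, p(0))))   [R3 at 2.1.1]
4. m(p(p(c)), p(p(c)), p(m(p(0), c, p(0))))  →  m(p(p(c)), p(p(c)), p(p(0)))   [R2 at 3.1]
5. m(p(p(c)), p(p(c)), p(p(0)))  →  0   [R4 at ε]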